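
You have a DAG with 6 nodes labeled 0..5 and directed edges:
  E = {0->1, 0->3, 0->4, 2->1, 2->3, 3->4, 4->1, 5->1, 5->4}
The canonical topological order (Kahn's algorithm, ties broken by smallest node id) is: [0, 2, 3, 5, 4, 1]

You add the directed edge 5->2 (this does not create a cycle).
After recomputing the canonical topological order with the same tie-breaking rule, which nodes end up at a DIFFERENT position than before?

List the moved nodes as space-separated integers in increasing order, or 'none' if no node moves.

Answer: 2 3 5

Derivation:
Old toposort: [0, 2, 3, 5, 4, 1]
Added edge 5->2
Recompute Kahn (smallest-id tiebreak):
  initial in-degrees: [0, 4, 1, 2, 3, 0]
  ready (indeg=0): [0, 5]
  pop 0: indeg[1]->3; indeg[3]->1; indeg[4]->2 | ready=[5] | order so far=[0]
  pop 5: indeg[1]->2; indeg[2]->0; indeg[4]->1 | ready=[2] | order so far=[0, 5]
  pop 2: indeg[1]->1; indeg[3]->0 | ready=[3] | order so far=[0, 5, 2]
  pop 3: indeg[4]->0 | ready=[4] | order so far=[0, 5, 2, 3]
  pop 4: indeg[1]->0 | ready=[1] | order so far=[0, 5, 2, 3, 4]
  pop 1: no out-edges | ready=[] | order so far=[0, 5, 2, 3, 4, 1]
New canonical toposort: [0, 5, 2, 3, 4, 1]
Compare positions:
  Node 0: index 0 -> 0 (same)
  Node 1: index 5 -> 5 (same)
  Node 2: index 1 -> 2 (moved)
  Node 3: index 2 -> 3 (moved)
  Node 4: index 4 -> 4 (same)
  Node 5: index 3 -> 1 (moved)
Nodes that changed position: 2 3 5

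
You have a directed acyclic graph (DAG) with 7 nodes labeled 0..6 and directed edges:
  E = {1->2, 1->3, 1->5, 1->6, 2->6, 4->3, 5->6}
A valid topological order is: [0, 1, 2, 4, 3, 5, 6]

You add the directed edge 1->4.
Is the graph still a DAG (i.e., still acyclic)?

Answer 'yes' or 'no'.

Answer: yes

Derivation:
Given toposort: [0, 1, 2, 4, 3, 5, 6]
Position of 1: index 1; position of 4: index 3
New edge 1->4: forward
Forward edge: respects the existing order. Still a DAG, same toposort still valid.
Still a DAG? yes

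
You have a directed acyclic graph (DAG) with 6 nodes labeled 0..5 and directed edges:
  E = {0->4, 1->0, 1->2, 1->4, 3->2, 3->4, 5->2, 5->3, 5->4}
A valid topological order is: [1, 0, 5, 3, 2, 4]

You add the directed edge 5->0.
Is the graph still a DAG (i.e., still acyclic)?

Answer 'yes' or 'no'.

Given toposort: [1, 0, 5, 3, 2, 4]
Position of 5: index 2; position of 0: index 1
New edge 5->0: backward (u after v in old order)
Backward edge: old toposort is now invalid. Check if this creates a cycle.
Does 0 already reach 5? Reachable from 0: [0, 4]. NO -> still a DAG (reorder needed).
Still a DAG? yes

Answer: yes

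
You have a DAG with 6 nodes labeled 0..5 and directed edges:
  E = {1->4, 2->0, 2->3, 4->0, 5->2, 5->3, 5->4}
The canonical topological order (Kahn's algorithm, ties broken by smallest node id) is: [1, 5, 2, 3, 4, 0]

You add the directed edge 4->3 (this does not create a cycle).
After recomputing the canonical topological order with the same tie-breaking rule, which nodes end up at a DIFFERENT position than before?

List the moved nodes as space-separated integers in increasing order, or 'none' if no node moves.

Answer: 0 3 4

Derivation:
Old toposort: [1, 5, 2, 3, 4, 0]
Added edge 4->3
Recompute Kahn (smallest-id tiebreak):
  initial in-degrees: [2, 0, 1, 3, 2, 0]
  ready (indeg=0): [1, 5]
  pop 1: indeg[4]->1 | ready=[5] | order so far=[1]
  pop 5: indeg[2]->0; indeg[3]->2; indeg[4]->0 | ready=[2, 4] | order so far=[1, 5]
  pop 2: indeg[0]->1; indeg[3]->1 | ready=[4] | order so far=[1, 5, 2]
  pop 4: indeg[0]->0; indeg[3]->0 | ready=[0, 3] | order so far=[1, 5, 2, 4]
  pop 0: no out-edges | ready=[3] | order so far=[1, 5, 2, 4, 0]
  pop 3: no out-edges | ready=[] | order so far=[1, 5, 2, 4, 0, 3]
New canonical toposort: [1, 5, 2, 4, 0, 3]
Compare positions:
  Node 0: index 5 -> 4 (moved)
  Node 1: index 0 -> 0 (same)
  Node 2: index 2 -> 2 (same)
  Node 3: index 3 -> 5 (moved)
  Node 4: index 4 -> 3 (moved)
  Node 5: index 1 -> 1 (same)
Nodes that changed position: 0 3 4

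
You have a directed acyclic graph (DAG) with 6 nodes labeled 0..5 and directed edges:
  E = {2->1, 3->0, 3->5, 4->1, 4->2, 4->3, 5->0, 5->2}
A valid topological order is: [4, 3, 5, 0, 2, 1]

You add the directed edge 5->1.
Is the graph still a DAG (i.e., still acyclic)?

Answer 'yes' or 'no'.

Answer: yes

Derivation:
Given toposort: [4, 3, 5, 0, 2, 1]
Position of 5: index 2; position of 1: index 5
New edge 5->1: forward
Forward edge: respects the existing order. Still a DAG, same toposort still valid.
Still a DAG? yes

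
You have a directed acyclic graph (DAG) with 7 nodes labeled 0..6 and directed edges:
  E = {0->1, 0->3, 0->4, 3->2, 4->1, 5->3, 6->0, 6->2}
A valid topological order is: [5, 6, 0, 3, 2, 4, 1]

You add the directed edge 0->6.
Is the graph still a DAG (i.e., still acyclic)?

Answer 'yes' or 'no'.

Answer: no

Derivation:
Given toposort: [5, 6, 0, 3, 2, 4, 1]
Position of 0: index 2; position of 6: index 1
New edge 0->6: backward (u after v in old order)
Backward edge: old toposort is now invalid. Check if this creates a cycle.
Does 6 already reach 0? Reachable from 6: [0, 1, 2, 3, 4, 6]. YES -> cycle!
Still a DAG? no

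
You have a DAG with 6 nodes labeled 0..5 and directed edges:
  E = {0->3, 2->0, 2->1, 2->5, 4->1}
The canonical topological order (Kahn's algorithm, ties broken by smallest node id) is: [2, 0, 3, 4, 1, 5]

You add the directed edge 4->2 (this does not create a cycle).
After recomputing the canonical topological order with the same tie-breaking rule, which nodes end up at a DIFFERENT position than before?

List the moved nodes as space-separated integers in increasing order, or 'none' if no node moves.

Answer: 0 1 2 3 4

Derivation:
Old toposort: [2, 0, 3, 4, 1, 5]
Added edge 4->2
Recompute Kahn (smallest-id tiebreak):
  initial in-degrees: [1, 2, 1, 1, 0, 1]
  ready (indeg=0): [4]
  pop 4: indeg[1]->1; indeg[2]->0 | ready=[2] | order so far=[4]
  pop 2: indeg[0]->0; indeg[1]->0; indeg[5]->0 | ready=[0, 1, 5] | order so far=[4, 2]
  pop 0: indeg[3]->0 | ready=[1, 3, 5] | order so far=[4, 2, 0]
  pop 1: no out-edges | ready=[3, 5] | order so far=[4, 2, 0, 1]
  pop 3: no out-edges | ready=[5] | order so far=[4, 2, 0, 1, 3]
  pop 5: no out-edges | ready=[] | order so far=[4, 2, 0, 1, 3, 5]
New canonical toposort: [4, 2, 0, 1, 3, 5]
Compare positions:
  Node 0: index 1 -> 2 (moved)
  Node 1: index 4 -> 3 (moved)
  Node 2: index 0 -> 1 (moved)
  Node 3: index 2 -> 4 (moved)
  Node 4: index 3 -> 0 (moved)
  Node 5: index 5 -> 5 (same)
Nodes that changed position: 0 1 2 3 4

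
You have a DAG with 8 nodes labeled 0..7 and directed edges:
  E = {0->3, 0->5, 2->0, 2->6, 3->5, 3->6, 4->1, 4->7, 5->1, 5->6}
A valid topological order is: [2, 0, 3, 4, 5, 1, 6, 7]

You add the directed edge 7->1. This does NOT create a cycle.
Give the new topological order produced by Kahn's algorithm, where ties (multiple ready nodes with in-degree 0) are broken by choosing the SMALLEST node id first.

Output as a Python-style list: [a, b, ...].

Answer: [2, 0, 3, 4, 5, 6, 7, 1]

Derivation:
Old toposort: [2, 0, 3, 4, 5, 1, 6, 7]
Added edge: 7->1
Position of 7 (7) > position of 1 (5). Must reorder: 7 must now come before 1.
Run Kahn's algorithm (break ties by smallest node id):
  initial in-degrees: [1, 3, 0, 1, 0, 2, 3, 1]
  ready (indeg=0): [2, 4]
  pop 2: indeg[0]->0; indeg[6]->2 | ready=[0, 4] | order so far=[2]
  pop 0: indeg[3]->0; indeg[5]->1 | ready=[3, 4] | order so far=[2, 0]
  pop 3: indeg[5]->0; indeg[6]->1 | ready=[4, 5] | order so far=[2, 0, 3]
  pop 4: indeg[1]->2; indeg[7]->0 | ready=[5, 7] | order so far=[2, 0, 3, 4]
  pop 5: indeg[1]->1; indeg[6]->0 | ready=[6, 7] | order so far=[2, 0, 3, 4, 5]
  pop 6: no out-edges | ready=[7] | order so far=[2, 0, 3, 4, 5, 6]
  pop 7: indeg[1]->0 | ready=[1] | order so far=[2, 0, 3, 4, 5, 6, 7]
  pop 1: no out-edges | ready=[] | order so far=[2, 0, 3, 4, 5, 6, 7, 1]
  Result: [2, 0, 3, 4, 5, 6, 7, 1]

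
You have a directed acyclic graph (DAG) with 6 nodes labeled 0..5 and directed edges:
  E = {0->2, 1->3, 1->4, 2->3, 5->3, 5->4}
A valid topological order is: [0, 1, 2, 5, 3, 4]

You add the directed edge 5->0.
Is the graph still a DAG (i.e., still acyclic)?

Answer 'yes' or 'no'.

Answer: yes

Derivation:
Given toposort: [0, 1, 2, 5, 3, 4]
Position of 5: index 3; position of 0: index 0
New edge 5->0: backward (u after v in old order)
Backward edge: old toposort is now invalid. Check if this creates a cycle.
Does 0 already reach 5? Reachable from 0: [0, 2, 3]. NO -> still a DAG (reorder needed).
Still a DAG? yes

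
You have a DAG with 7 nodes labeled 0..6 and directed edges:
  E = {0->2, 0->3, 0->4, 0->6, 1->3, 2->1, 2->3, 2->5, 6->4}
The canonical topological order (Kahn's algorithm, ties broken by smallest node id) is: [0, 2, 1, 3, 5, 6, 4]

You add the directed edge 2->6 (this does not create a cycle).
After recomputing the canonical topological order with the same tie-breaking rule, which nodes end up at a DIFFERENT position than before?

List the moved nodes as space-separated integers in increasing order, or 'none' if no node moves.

Old toposort: [0, 2, 1, 3, 5, 6, 4]
Added edge 2->6
Recompute Kahn (smallest-id tiebreak):
  initial in-degrees: [0, 1, 1, 3, 2, 1, 2]
  ready (indeg=0): [0]
  pop 0: indeg[2]->0; indeg[3]->2; indeg[4]->1; indeg[6]->1 | ready=[2] | order so far=[0]
  pop 2: indeg[1]->0; indeg[3]->1; indeg[5]->0; indeg[6]->0 | ready=[1, 5, 6] | order so far=[0, 2]
  pop 1: indeg[3]->0 | ready=[3, 5, 6] | order so far=[0, 2, 1]
  pop 3: no out-edges | ready=[5, 6] | order so far=[0, 2, 1, 3]
  pop 5: no out-edges | ready=[6] | order so far=[0, 2, 1, 3, 5]
  pop 6: indeg[4]->0 | ready=[4] | order so far=[0, 2, 1, 3, 5, 6]
  pop 4: no out-edges | ready=[] | order so far=[0, 2, 1, 3, 5, 6, 4]
New canonical toposort: [0, 2, 1, 3, 5, 6, 4]
Compare positions:
  Node 0: index 0 -> 0 (same)
  Node 1: index 2 -> 2 (same)
  Node 2: index 1 -> 1 (same)
  Node 3: index 3 -> 3 (same)
  Node 4: index 6 -> 6 (same)
  Node 5: index 4 -> 4 (same)
  Node 6: index 5 -> 5 (same)
Nodes that changed position: none

Answer: none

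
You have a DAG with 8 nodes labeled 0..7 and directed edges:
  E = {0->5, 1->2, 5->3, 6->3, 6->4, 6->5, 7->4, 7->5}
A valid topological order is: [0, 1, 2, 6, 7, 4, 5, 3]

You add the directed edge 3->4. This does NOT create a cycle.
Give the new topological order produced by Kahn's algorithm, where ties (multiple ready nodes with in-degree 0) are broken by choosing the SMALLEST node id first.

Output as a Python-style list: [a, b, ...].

Old toposort: [0, 1, 2, 6, 7, 4, 5, 3]
Added edge: 3->4
Position of 3 (7) > position of 4 (5). Must reorder: 3 must now come before 4.
Run Kahn's algorithm (break ties by smallest node id):
  initial in-degrees: [0, 0, 1, 2, 3, 3, 0, 0]
  ready (indeg=0): [0, 1, 6, 7]
  pop 0: indeg[5]->2 | ready=[1, 6, 7] | order so far=[0]
  pop 1: indeg[2]->0 | ready=[2, 6, 7] | order so far=[0, 1]
  pop 2: no out-edges | ready=[6, 7] | order so far=[0, 1, 2]
  pop 6: indeg[3]->1; indeg[4]->2; indeg[5]->1 | ready=[7] | order so far=[0, 1, 2, 6]
  pop 7: indeg[4]->1; indeg[5]->0 | ready=[5] | order so far=[0, 1, 2, 6, 7]
  pop 5: indeg[3]->0 | ready=[3] | order so far=[0, 1, 2, 6, 7, 5]
  pop 3: indeg[4]->0 | ready=[4] | order so far=[0, 1, 2, 6, 7, 5, 3]
  pop 4: no out-edges | ready=[] | order so far=[0, 1, 2, 6, 7, 5, 3, 4]
  Result: [0, 1, 2, 6, 7, 5, 3, 4]

Answer: [0, 1, 2, 6, 7, 5, 3, 4]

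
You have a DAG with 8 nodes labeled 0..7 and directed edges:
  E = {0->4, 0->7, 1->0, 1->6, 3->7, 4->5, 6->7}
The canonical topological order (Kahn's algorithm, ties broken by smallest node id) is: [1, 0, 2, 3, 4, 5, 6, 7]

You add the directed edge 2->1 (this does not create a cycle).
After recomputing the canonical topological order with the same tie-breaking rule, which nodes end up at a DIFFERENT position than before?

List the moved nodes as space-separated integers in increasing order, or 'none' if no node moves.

Old toposort: [1, 0, 2, 3, 4, 5, 6, 7]
Added edge 2->1
Recompute Kahn (smallest-id tiebreak):
  initial in-degrees: [1, 1, 0, 0, 1, 1, 1, 3]
  ready (indeg=0): [2, 3]
  pop 2: indeg[1]->0 | ready=[1, 3] | order so far=[2]
  pop 1: indeg[0]->0; indeg[6]->0 | ready=[0, 3, 6] | order so far=[2, 1]
  pop 0: indeg[4]->0; indeg[7]->2 | ready=[3, 4, 6] | order so far=[2, 1, 0]
  pop 3: indeg[7]->1 | ready=[4, 6] | order so far=[2, 1, 0, 3]
  pop 4: indeg[5]->0 | ready=[5, 6] | order so far=[2, 1, 0, 3, 4]
  pop 5: no out-edges | ready=[6] | order so far=[2, 1, 0, 3, 4, 5]
  pop 6: indeg[7]->0 | ready=[7] | order so far=[2, 1, 0, 3, 4, 5, 6]
  pop 7: no out-edges | ready=[] | order so far=[2, 1, 0, 3, 4, 5, 6, 7]
New canonical toposort: [2, 1, 0, 3, 4, 5, 6, 7]
Compare positions:
  Node 0: index 1 -> 2 (moved)
  Node 1: index 0 -> 1 (moved)
  Node 2: index 2 -> 0 (moved)
  Node 3: index 3 -> 3 (same)
  Node 4: index 4 -> 4 (same)
  Node 5: index 5 -> 5 (same)
  Node 6: index 6 -> 6 (same)
  Node 7: index 7 -> 7 (same)
Nodes that changed position: 0 1 2

Answer: 0 1 2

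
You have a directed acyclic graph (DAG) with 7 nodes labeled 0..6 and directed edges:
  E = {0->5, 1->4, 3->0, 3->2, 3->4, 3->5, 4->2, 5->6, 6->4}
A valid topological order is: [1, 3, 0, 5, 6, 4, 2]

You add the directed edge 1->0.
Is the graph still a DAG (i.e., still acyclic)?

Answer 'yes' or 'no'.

Answer: yes

Derivation:
Given toposort: [1, 3, 0, 5, 6, 4, 2]
Position of 1: index 0; position of 0: index 2
New edge 1->0: forward
Forward edge: respects the existing order. Still a DAG, same toposort still valid.
Still a DAG? yes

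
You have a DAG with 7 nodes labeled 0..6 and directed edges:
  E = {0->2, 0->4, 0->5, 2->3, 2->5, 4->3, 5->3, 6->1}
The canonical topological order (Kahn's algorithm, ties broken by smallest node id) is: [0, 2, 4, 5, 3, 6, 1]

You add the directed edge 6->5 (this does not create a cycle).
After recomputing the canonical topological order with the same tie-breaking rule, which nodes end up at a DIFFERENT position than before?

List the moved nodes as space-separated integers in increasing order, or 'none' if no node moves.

Answer: 1 3 5 6

Derivation:
Old toposort: [0, 2, 4, 5, 3, 6, 1]
Added edge 6->5
Recompute Kahn (smallest-id tiebreak):
  initial in-degrees: [0, 1, 1, 3, 1, 3, 0]
  ready (indeg=0): [0, 6]
  pop 0: indeg[2]->0; indeg[4]->0; indeg[5]->2 | ready=[2, 4, 6] | order so far=[0]
  pop 2: indeg[3]->2; indeg[5]->1 | ready=[4, 6] | order so far=[0, 2]
  pop 4: indeg[3]->1 | ready=[6] | order so far=[0, 2, 4]
  pop 6: indeg[1]->0; indeg[5]->0 | ready=[1, 5] | order so far=[0, 2, 4, 6]
  pop 1: no out-edges | ready=[5] | order so far=[0, 2, 4, 6, 1]
  pop 5: indeg[3]->0 | ready=[3] | order so far=[0, 2, 4, 6, 1, 5]
  pop 3: no out-edges | ready=[] | order so far=[0, 2, 4, 6, 1, 5, 3]
New canonical toposort: [0, 2, 4, 6, 1, 5, 3]
Compare positions:
  Node 0: index 0 -> 0 (same)
  Node 1: index 6 -> 4 (moved)
  Node 2: index 1 -> 1 (same)
  Node 3: index 4 -> 6 (moved)
  Node 4: index 2 -> 2 (same)
  Node 5: index 3 -> 5 (moved)
  Node 6: index 5 -> 3 (moved)
Nodes that changed position: 1 3 5 6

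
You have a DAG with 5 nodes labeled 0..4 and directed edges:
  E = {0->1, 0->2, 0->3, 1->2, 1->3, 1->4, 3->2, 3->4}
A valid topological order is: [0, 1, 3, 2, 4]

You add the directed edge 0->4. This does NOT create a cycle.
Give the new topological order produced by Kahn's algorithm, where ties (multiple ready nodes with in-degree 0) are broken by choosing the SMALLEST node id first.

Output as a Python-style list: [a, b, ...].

Answer: [0, 1, 3, 2, 4]

Derivation:
Old toposort: [0, 1, 3, 2, 4]
Added edge: 0->4
Position of 0 (0) < position of 4 (4). Old order still valid.
Run Kahn's algorithm (break ties by smallest node id):
  initial in-degrees: [0, 1, 3, 2, 3]
  ready (indeg=0): [0]
  pop 0: indeg[1]->0; indeg[2]->2; indeg[3]->1; indeg[4]->2 | ready=[1] | order so far=[0]
  pop 1: indeg[2]->1; indeg[3]->0; indeg[4]->1 | ready=[3] | order so far=[0, 1]
  pop 3: indeg[2]->0; indeg[4]->0 | ready=[2, 4] | order so far=[0, 1, 3]
  pop 2: no out-edges | ready=[4] | order so far=[0, 1, 3, 2]
  pop 4: no out-edges | ready=[] | order so far=[0, 1, 3, 2, 4]
  Result: [0, 1, 3, 2, 4]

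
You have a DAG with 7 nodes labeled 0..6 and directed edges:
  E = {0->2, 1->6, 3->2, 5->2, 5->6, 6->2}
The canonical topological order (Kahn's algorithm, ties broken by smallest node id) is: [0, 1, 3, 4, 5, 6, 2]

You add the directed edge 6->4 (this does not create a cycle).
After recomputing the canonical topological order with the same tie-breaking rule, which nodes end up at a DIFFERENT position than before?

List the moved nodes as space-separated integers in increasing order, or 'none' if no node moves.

Answer: 2 4 5 6

Derivation:
Old toposort: [0, 1, 3, 4, 5, 6, 2]
Added edge 6->4
Recompute Kahn (smallest-id tiebreak):
  initial in-degrees: [0, 0, 4, 0, 1, 0, 2]
  ready (indeg=0): [0, 1, 3, 5]
  pop 0: indeg[2]->3 | ready=[1, 3, 5] | order so far=[0]
  pop 1: indeg[6]->1 | ready=[3, 5] | order so far=[0, 1]
  pop 3: indeg[2]->2 | ready=[5] | order so far=[0, 1, 3]
  pop 5: indeg[2]->1; indeg[6]->0 | ready=[6] | order so far=[0, 1, 3, 5]
  pop 6: indeg[2]->0; indeg[4]->0 | ready=[2, 4] | order so far=[0, 1, 3, 5, 6]
  pop 2: no out-edges | ready=[4] | order so far=[0, 1, 3, 5, 6, 2]
  pop 4: no out-edges | ready=[] | order so far=[0, 1, 3, 5, 6, 2, 4]
New canonical toposort: [0, 1, 3, 5, 6, 2, 4]
Compare positions:
  Node 0: index 0 -> 0 (same)
  Node 1: index 1 -> 1 (same)
  Node 2: index 6 -> 5 (moved)
  Node 3: index 2 -> 2 (same)
  Node 4: index 3 -> 6 (moved)
  Node 5: index 4 -> 3 (moved)
  Node 6: index 5 -> 4 (moved)
Nodes that changed position: 2 4 5 6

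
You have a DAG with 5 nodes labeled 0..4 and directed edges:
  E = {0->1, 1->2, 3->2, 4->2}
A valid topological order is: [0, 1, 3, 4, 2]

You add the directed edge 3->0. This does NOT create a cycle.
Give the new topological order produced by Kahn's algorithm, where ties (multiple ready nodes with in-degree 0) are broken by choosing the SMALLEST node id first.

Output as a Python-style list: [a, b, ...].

Answer: [3, 0, 1, 4, 2]

Derivation:
Old toposort: [0, 1, 3, 4, 2]
Added edge: 3->0
Position of 3 (2) > position of 0 (0). Must reorder: 3 must now come before 0.
Run Kahn's algorithm (break ties by smallest node id):
  initial in-degrees: [1, 1, 3, 0, 0]
  ready (indeg=0): [3, 4]
  pop 3: indeg[0]->0; indeg[2]->2 | ready=[0, 4] | order so far=[3]
  pop 0: indeg[1]->0 | ready=[1, 4] | order so far=[3, 0]
  pop 1: indeg[2]->1 | ready=[4] | order so far=[3, 0, 1]
  pop 4: indeg[2]->0 | ready=[2] | order so far=[3, 0, 1, 4]
  pop 2: no out-edges | ready=[] | order so far=[3, 0, 1, 4, 2]
  Result: [3, 0, 1, 4, 2]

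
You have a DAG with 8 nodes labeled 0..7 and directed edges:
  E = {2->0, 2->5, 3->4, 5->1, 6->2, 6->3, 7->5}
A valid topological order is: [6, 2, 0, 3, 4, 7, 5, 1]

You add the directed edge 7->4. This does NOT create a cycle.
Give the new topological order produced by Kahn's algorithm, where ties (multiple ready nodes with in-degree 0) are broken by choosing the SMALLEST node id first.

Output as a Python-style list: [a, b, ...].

Old toposort: [6, 2, 0, 3, 4, 7, 5, 1]
Added edge: 7->4
Position of 7 (5) > position of 4 (4). Must reorder: 7 must now come before 4.
Run Kahn's algorithm (break ties by smallest node id):
  initial in-degrees: [1, 1, 1, 1, 2, 2, 0, 0]
  ready (indeg=0): [6, 7]
  pop 6: indeg[2]->0; indeg[3]->0 | ready=[2, 3, 7] | order so far=[6]
  pop 2: indeg[0]->0; indeg[5]->1 | ready=[0, 3, 7] | order so far=[6, 2]
  pop 0: no out-edges | ready=[3, 7] | order so far=[6, 2, 0]
  pop 3: indeg[4]->1 | ready=[7] | order so far=[6, 2, 0, 3]
  pop 7: indeg[4]->0; indeg[5]->0 | ready=[4, 5] | order so far=[6, 2, 0, 3, 7]
  pop 4: no out-edges | ready=[5] | order so far=[6, 2, 0, 3, 7, 4]
  pop 5: indeg[1]->0 | ready=[1] | order so far=[6, 2, 0, 3, 7, 4, 5]
  pop 1: no out-edges | ready=[] | order so far=[6, 2, 0, 3, 7, 4, 5, 1]
  Result: [6, 2, 0, 3, 7, 4, 5, 1]

Answer: [6, 2, 0, 3, 7, 4, 5, 1]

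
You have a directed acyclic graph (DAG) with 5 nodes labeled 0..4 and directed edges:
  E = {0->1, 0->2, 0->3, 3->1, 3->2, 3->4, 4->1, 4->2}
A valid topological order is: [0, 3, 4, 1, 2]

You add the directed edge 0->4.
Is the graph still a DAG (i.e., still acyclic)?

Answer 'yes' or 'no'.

Answer: yes

Derivation:
Given toposort: [0, 3, 4, 1, 2]
Position of 0: index 0; position of 4: index 2
New edge 0->4: forward
Forward edge: respects the existing order. Still a DAG, same toposort still valid.
Still a DAG? yes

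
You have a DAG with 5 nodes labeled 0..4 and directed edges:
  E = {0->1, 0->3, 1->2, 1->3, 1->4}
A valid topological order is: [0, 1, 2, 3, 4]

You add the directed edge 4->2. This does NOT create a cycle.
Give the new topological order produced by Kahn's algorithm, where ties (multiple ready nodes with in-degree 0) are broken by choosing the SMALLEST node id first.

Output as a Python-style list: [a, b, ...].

Answer: [0, 1, 3, 4, 2]

Derivation:
Old toposort: [0, 1, 2, 3, 4]
Added edge: 4->2
Position of 4 (4) > position of 2 (2). Must reorder: 4 must now come before 2.
Run Kahn's algorithm (break ties by smallest node id):
  initial in-degrees: [0, 1, 2, 2, 1]
  ready (indeg=0): [0]
  pop 0: indeg[1]->0; indeg[3]->1 | ready=[1] | order so far=[0]
  pop 1: indeg[2]->1; indeg[3]->0; indeg[4]->0 | ready=[3, 4] | order so far=[0, 1]
  pop 3: no out-edges | ready=[4] | order so far=[0, 1, 3]
  pop 4: indeg[2]->0 | ready=[2] | order so far=[0, 1, 3, 4]
  pop 2: no out-edges | ready=[] | order so far=[0, 1, 3, 4, 2]
  Result: [0, 1, 3, 4, 2]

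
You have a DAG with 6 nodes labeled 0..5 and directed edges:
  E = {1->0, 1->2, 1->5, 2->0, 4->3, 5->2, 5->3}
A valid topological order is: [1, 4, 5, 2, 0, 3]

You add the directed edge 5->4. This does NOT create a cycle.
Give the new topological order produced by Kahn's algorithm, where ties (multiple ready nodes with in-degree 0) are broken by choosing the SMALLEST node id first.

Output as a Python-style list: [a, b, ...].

Old toposort: [1, 4, 5, 2, 0, 3]
Added edge: 5->4
Position of 5 (2) > position of 4 (1). Must reorder: 5 must now come before 4.
Run Kahn's algorithm (break ties by smallest node id):
  initial in-degrees: [2, 0, 2, 2, 1, 1]
  ready (indeg=0): [1]
  pop 1: indeg[0]->1; indeg[2]->1; indeg[5]->0 | ready=[5] | order so far=[1]
  pop 5: indeg[2]->0; indeg[3]->1; indeg[4]->0 | ready=[2, 4] | order so far=[1, 5]
  pop 2: indeg[0]->0 | ready=[0, 4] | order so far=[1, 5, 2]
  pop 0: no out-edges | ready=[4] | order so far=[1, 5, 2, 0]
  pop 4: indeg[3]->0 | ready=[3] | order so far=[1, 5, 2, 0, 4]
  pop 3: no out-edges | ready=[] | order so far=[1, 5, 2, 0, 4, 3]
  Result: [1, 5, 2, 0, 4, 3]

Answer: [1, 5, 2, 0, 4, 3]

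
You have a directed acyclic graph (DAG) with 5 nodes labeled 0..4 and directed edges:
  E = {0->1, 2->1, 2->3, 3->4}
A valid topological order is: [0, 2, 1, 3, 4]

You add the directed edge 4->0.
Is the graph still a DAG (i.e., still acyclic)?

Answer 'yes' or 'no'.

Given toposort: [0, 2, 1, 3, 4]
Position of 4: index 4; position of 0: index 0
New edge 4->0: backward (u after v in old order)
Backward edge: old toposort is now invalid. Check if this creates a cycle.
Does 0 already reach 4? Reachable from 0: [0, 1]. NO -> still a DAG (reorder needed).
Still a DAG? yes

Answer: yes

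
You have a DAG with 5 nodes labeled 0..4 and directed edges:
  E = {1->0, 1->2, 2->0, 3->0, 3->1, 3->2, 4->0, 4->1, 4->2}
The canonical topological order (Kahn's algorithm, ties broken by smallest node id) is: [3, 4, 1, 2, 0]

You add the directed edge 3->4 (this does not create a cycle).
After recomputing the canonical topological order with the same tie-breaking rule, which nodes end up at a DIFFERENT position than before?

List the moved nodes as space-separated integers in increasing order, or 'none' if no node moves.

Answer: none

Derivation:
Old toposort: [3, 4, 1, 2, 0]
Added edge 3->4
Recompute Kahn (smallest-id tiebreak):
  initial in-degrees: [4, 2, 3, 0, 1]
  ready (indeg=0): [3]
  pop 3: indeg[0]->3; indeg[1]->1; indeg[2]->2; indeg[4]->0 | ready=[4] | order so far=[3]
  pop 4: indeg[0]->2; indeg[1]->0; indeg[2]->1 | ready=[1] | order so far=[3, 4]
  pop 1: indeg[0]->1; indeg[2]->0 | ready=[2] | order so far=[3, 4, 1]
  pop 2: indeg[0]->0 | ready=[0] | order so far=[3, 4, 1, 2]
  pop 0: no out-edges | ready=[] | order so far=[3, 4, 1, 2, 0]
New canonical toposort: [3, 4, 1, 2, 0]
Compare positions:
  Node 0: index 4 -> 4 (same)
  Node 1: index 2 -> 2 (same)
  Node 2: index 3 -> 3 (same)
  Node 3: index 0 -> 0 (same)
  Node 4: index 1 -> 1 (same)
Nodes that changed position: none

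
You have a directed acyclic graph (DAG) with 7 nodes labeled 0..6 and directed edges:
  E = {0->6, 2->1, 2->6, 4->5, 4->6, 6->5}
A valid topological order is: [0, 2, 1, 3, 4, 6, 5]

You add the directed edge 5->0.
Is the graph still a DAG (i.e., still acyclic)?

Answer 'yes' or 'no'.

Given toposort: [0, 2, 1, 3, 4, 6, 5]
Position of 5: index 6; position of 0: index 0
New edge 5->0: backward (u after v in old order)
Backward edge: old toposort is now invalid. Check if this creates a cycle.
Does 0 already reach 5? Reachable from 0: [0, 5, 6]. YES -> cycle!
Still a DAG? no

Answer: no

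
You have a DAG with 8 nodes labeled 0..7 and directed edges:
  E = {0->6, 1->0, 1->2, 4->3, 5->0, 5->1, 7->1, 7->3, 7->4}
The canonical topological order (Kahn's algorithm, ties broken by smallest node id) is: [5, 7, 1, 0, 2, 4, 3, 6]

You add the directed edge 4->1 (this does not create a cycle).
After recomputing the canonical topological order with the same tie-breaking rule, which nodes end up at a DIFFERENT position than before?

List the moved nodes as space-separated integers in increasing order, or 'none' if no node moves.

Answer: 0 1 2 4

Derivation:
Old toposort: [5, 7, 1, 0, 2, 4, 3, 6]
Added edge 4->1
Recompute Kahn (smallest-id tiebreak):
  initial in-degrees: [2, 3, 1, 2, 1, 0, 1, 0]
  ready (indeg=0): [5, 7]
  pop 5: indeg[0]->1; indeg[1]->2 | ready=[7] | order so far=[5]
  pop 7: indeg[1]->1; indeg[3]->1; indeg[4]->0 | ready=[4] | order so far=[5, 7]
  pop 4: indeg[1]->0; indeg[3]->0 | ready=[1, 3] | order so far=[5, 7, 4]
  pop 1: indeg[0]->0; indeg[2]->0 | ready=[0, 2, 3] | order so far=[5, 7, 4, 1]
  pop 0: indeg[6]->0 | ready=[2, 3, 6] | order so far=[5, 7, 4, 1, 0]
  pop 2: no out-edges | ready=[3, 6] | order so far=[5, 7, 4, 1, 0, 2]
  pop 3: no out-edges | ready=[6] | order so far=[5, 7, 4, 1, 0, 2, 3]
  pop 6: no out-edges | ready=[] | order so far=[5, 7, 4, 1, 0, 2, 3, 6]
New canonical toposort: [5, 7, 4, 1, 0, 2, 3, 6]
Compare positions:
  Node 0: index 3 -> 4 (moved)
  Node 1: index 2 -> 3 (moved)
  Node 2: index 4 -> 5 (moved)
  Node 3: index 6 -> 6 (same)
  Node 4: index 5 -> 2 (moved)
  Node 5: index 0 -> 0 (same)
  Node 6: index 7 -> 7 (same)
  Node 7: index 1 -> 1 (same)
Nodes that changed position: 0 1 2 4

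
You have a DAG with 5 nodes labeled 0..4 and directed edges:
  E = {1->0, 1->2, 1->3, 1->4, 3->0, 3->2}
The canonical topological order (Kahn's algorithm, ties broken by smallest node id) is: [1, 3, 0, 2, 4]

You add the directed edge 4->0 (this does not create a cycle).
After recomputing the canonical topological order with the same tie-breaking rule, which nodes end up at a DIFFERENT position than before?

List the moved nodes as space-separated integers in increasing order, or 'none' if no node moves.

Old toposort: [1, 3, 0, 2, 4]
Added edge 4->0
Recompute Kahn (smallest-id tiebreak):
  initial in-degrees: [3, 0, 2, 1, 1]
  ready (indeg=0): [1]
  pop 1: indeg[0]->2; indeg[2]->1; indeg[3]->0; indeg[4]->0 | ready=[3, 4] | order so far=[1]
  pop 3: indeg[0]->1; indeg[2]->0 | ready=[2, 4] | order so far=[1, 3]
  pop 2: no out-edges | ready=[4] | order so far=[1, 3, 2]
  pop 4: indeg[0]->0 | ready=[0] | order so far=[1, 3, 2, 4]
  pop 0: no out-edges | ready=[] | order so far=[1, 3, 2, 4, 0]
New canonical toposort: [1, 3, 2, 4, 0]
Compare positions:
  Node 0: index 2 -> 4 (moved)
  Node 1: index 0 -> 0 (same)
  Node 2: index 3 -> 2 (moved)
  Node 3: index 1 -> 1 (same)
  Node 4: index 4 -> 3 (moved)
Nodes that changed position: 0 2 4

Answer: 0 2 4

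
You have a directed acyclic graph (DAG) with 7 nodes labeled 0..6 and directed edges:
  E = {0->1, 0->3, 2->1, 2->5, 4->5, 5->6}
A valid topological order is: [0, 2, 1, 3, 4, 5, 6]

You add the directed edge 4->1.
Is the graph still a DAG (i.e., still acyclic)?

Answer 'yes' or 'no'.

Given toposort: [0, 2, 1, 3, 4, 5, 6]
Position of 4: index 4; position of 1: index 2
New edge 4->1: backward (u after v in old order)
Backward edge: old toposort is now invalid. Check if this creates a cycle.
Does 1 already reach 4? Reachable from 1: [1]. NO -> still a DAG (reorder needed).
Still a DAG? yes

Answer: yes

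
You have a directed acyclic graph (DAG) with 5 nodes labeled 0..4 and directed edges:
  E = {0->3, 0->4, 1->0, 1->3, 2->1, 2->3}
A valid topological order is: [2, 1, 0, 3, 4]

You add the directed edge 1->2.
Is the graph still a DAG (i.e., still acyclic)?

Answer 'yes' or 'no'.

Given toposort: [2, 1, 0, 3, 4]
Position of 1: index 1; position of 2: index 0
New edge 1->2: backward (u after v in old order)
Backward edge: old toposort is now invalid. Check if this creates a cycle.
Does 2 already reach 1? Reachable from 2: [0, 1, 2, 3, 4]. YES -> cycle!
Still a DAG? no

Answer: no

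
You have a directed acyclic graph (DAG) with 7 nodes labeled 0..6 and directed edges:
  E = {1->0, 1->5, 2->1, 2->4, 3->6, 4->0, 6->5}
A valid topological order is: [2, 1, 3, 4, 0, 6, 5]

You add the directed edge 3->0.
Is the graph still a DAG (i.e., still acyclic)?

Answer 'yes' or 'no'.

Answer: yes

Derivation:
Given toposort: [2, 1, 3, 4, 0, 6, 5]
Position of 3: index 2; position of 0: index 4
New edge 3->0: forward
Forward edge: respects the existing order. Still a DAG, same toposort still valid.
Still a DAG? yes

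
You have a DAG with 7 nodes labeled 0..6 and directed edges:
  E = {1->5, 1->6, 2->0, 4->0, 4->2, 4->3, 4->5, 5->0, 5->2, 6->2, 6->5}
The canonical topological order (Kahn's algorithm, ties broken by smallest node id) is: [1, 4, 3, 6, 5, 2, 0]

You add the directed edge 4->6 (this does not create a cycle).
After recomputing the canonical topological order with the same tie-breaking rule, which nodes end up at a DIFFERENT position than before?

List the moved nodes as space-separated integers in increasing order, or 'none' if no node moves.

Old toposort: [1, 4, 3, 6, 5, 2, 0]
Added edge 4->6
Recompute Kahn (smallest-id tiebreak):
  initial in-degrees: [3, 0, 3, 1, 0, 3, 2]
  ready (indeg=0): [1, 4]
  pop 1: indeg[5]->2; indeg[6]->1 | ready=[4] | order so far=[1]
  pop 4: indeg[0]->2; indeg[2]->2; indeg[3]->0; indeg[5]->1; indeg[6]->0 | ready=[3, 6] | order so far=[1, 4]
  pop 3: no out-edges | ready=[6] | order so far=[1, 4, 3]
  pop 6: indeg[2]->1; indeg[5]->0 | ready=[5] | order so far=[1, 4, 3, 6]
  pop 5: indeg[0]->1; indeg[2]->0 | ready=[2] | order so far=[1, 4, 3, 6, 5]
  pop 2: indeg[0]->0 | ready=[0] | order so far=[1, 4, 3, 6, 5, 2]
  pop 0: no out-edges | ready=[] | order so far=[1, 4, 3, 6, 5, 2, 0]
New canonical toposort: [1, 4, 3, 6, 5, 2, 0]
Compare positions:
  Node 0: index 6 -> 6 (same)
  Node 1: index 0 -> 0 (same)
  Node 2: index 5 -> 5 (same)
  Node 3: index 2 -> 2 (same)
  Node 4: index 1 -> 1 (same)
  Node 5: index 4 -> 4 (same)
  Node 6: index 3 -> 3 (same)
Nodes that changed position: none

Answer: none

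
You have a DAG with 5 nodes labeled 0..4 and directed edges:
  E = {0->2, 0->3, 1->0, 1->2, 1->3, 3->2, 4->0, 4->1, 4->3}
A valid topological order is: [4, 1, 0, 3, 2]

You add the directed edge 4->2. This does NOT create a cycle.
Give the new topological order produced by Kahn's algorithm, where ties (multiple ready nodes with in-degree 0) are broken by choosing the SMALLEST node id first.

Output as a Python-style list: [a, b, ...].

Old toposort: [4, 1, 0, 3, 2]
Added edge: 4->2
Position of 4 (0) < position of 2 (4). Old order still valid.
Run Kahn's algorithm (break ties by smallest node id):
  initial in-degrees: [2, 1, 4, 3, 0]
  ready (indeg=0): [4]
  pop 4: indeg[0]->1; indeg[1]->0; indeg[2]->3; indeg[3]->2 | ready=[1] | order so far=[4]
  pop 1: indeg[0]->0; indeg[2]->2; indeg[3]->1 | ready=[0] | order so far=[4, 1]
  pop 0: indeg[2]->1; indeg[3]->0 | ready=[3] | order so far=[4, 1, 0]
  pop 3: indeg[2]->0 | ready=[2] | order so far=[4, 1, 0, 3]
  pop 2: no out-edges | ready=[] | order so far=[4, 1, 0, 3, 2]
  Result: [4, 1, 0, 3, 2]

Answer: [4, 1, 0, 3, 2]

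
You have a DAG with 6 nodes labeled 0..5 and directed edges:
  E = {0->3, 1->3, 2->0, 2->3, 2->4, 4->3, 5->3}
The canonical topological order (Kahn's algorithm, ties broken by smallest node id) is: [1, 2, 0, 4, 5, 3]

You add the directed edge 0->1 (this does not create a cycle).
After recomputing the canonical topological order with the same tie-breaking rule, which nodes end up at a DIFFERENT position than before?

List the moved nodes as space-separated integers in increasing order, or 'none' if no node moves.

Answer: 0 1 2

Derivation:
Old toposort: [1, 2, 0, 4, 5, 3]
Added edge 0->1
Recompute Kahn (smallest-id tiebreak):
  initial in-degrees: [1, 1, 0, 5, 1, 0]
  ready (indeg=0): [2, 5]
  pop 2: indeg[0]->0; indeg[3]->4; indeg[4]->0 | ready=[0, 4, 5] | order so far=[2]
  pop 0: indeg[1]->0; indeg[3]->3 | ready=[1, 4, 5] | order so far=[2, 0]
  pop 1: indeg[3]->2 | ready=[4, 5] | order so far=[2, 0, 1]
  pop 4: indeg[3]->1 | ready=[5] | order so far=[2, 0, 1, 4]
  pop 5: indeg[3]->0 | ready=[3] | order so far=[2, 0, 1, 4, 5]
  pop 3: no out-edges | ready=[] | order so far=[2, 0, 1, 4, 5, 3]
New canonical toposort: [2, 0, 1, 4, 5, 3]
Compare positions:
  Node 0: index 2 -> 1 (moved)
  Node 1: index 0 -> 2 (moved)
  Node 2: index 1 -> 0 (moved)
  Node 3: index 5 -> 5 (same)
  Node 4: index 3 -> 3 (same)
  Node 5: index 4 -> 4 (same)
Nodes that changed position: 0 1 2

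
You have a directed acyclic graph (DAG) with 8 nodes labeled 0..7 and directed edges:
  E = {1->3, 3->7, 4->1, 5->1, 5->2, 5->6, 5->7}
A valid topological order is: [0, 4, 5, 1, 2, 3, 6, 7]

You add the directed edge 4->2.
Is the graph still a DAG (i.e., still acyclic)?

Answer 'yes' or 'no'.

Given toposort: [0, 4, 5, 1, 2, 3, 6, 7]
Position of 4: index 1; position of 2: index 4
New edge 4->2: forward
Forward edge: respects the existing order. Still a DAG, same toposort still valid.
Still a DAG? yes

Answer: yes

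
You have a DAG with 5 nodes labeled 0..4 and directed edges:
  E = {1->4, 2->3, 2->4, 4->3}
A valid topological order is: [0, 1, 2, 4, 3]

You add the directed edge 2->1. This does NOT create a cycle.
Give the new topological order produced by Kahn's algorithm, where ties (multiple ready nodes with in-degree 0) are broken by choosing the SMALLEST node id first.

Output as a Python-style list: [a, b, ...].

Answer: [0, 2, 1, 4, 3]

Derivation:
Old toposort: [0, 1, 2, 4, 3]
Added edge: 2->1
Position of 2 (2) > position of 1 (1). Must reorder: 2 must now come before 1.
Run Kahn's algorithm (break ties by smallest node id):
  initial in-degrees: [0, 1, 0, 2, 2]
  ready (indeg=0): [0, 2]
  pop 0: no out-edges | ready=[2] | order so far=[0]
  pop 2: indeg[1]->0; indeg[3]->1; indeg[4]->1 | ready=[1] | order so far=[0, 2]
  pop 1: indeg[4]->0 | ready=[4] | order so far=[0, 2, 1]
  pop 4: indeg[3]->0 | ready=[3] | order so far=[0, 2, 1, 4]
  pop 3: no out-edges | ready=[] | order so far=[0, 2, 1, 4, 3]
  Result: [0, 2, 1, 4, 3]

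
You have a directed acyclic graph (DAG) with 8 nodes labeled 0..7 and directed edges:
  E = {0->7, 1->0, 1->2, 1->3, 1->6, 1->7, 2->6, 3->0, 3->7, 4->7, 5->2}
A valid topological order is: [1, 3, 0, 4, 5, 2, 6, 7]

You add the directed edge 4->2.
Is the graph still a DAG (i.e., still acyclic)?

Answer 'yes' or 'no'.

Given toposort: [1, 3, 0, 4, 5, 2, 6, 7]
Position of 4: index 3; position of 2: index 5
New edge 4->2: forward
Forward edge: respects the existing order. Still a DAG, same toposort still valid.
Still a DAG? yes

Answer: yes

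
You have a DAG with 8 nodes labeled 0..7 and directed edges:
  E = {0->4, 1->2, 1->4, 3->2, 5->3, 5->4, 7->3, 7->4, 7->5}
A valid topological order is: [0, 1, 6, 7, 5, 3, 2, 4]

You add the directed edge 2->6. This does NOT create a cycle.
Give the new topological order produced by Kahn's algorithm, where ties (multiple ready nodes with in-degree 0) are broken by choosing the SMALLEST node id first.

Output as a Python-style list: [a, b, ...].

Answer: [0, 1, 7, 5, 3, 2, 4, 6]

Derivation:
Old toposort: [0, 1, 6, 7, 5, 3, 2, 4]
Added edge: 2->6
Position of 2 (6) > position of 6 (2). Must reorder: 2 must now come before 6.
Run Kahn's algorithm (break ties by smallest node id):
  initial in-degrees: [0, 0, 2, 2, 4, 1, 1, 0]
  ready (indeg=0): [0, 1, 7]
  pop 0: indeg[4]->3 | ready=[1, 7] | order so far=[0]
  pop 1: indeg[2]->1; indeg[4]->2 | ready=[7] | order so far=[0, 1]
  pop 7: indeg[3]->1; indeg[4]->1; indeg[5]->0 | ready=[5] | order so far=[0, 1, 7]
  pop 5: indeg[3]->0; indeg[4]->0 | ready=[3, 4] | order so far=[0, 1, 7, 5]
  pop 3: indeg[2]->0 | ready=[2, 4] | order so far=[0, 1, 7, 5, 3]
  pop 2: indeg[6]->0 | ready=[4, 6] | order so far=[0, 1, 7, 5, 3, 2]
  pop 4: no out-edges | ready=[6] | order so far=[0, 1, 7, 5, 3, 2, 4]
  pop 6: no out-edges | ready=[] | order so far=[0, 1, 7, 5, 3, 2, 4, 6]
  Result: [0, 1, 7, 5, 3, 2, 4, 6]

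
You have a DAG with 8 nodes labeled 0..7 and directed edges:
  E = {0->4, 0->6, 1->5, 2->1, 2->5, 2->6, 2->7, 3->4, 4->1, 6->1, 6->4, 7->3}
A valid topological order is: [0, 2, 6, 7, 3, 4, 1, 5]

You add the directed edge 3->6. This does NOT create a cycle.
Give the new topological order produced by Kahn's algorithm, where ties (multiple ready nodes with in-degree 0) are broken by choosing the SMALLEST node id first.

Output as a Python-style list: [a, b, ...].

Answer: [0, 2, 7, 3, 6, 4, 1, 5]

Derivation:
Old toposort: [0, 2, 6, 7, 3, 4, 1, 5]
Added edge: 3->6
Position of 3 (4) > position of 6 (2). Must reorder: 3 must now come before 6.
Run Kahn's algorithm (break ties by smallest node id):
  initial in-degrees: [0, 3, 0, 1, 3, 2, 3, 1]
  ready (indeg=0): [0, 2]
  pop 0: indeg[4]->2; indeg[6]->2 | ready=[2] | order so far=[0]
  pop 2: indeg[1]->2; indeg[5]->1; indeg[6]->1; indeg[7]->0 | ready=[7] | order so far=[0, 2]
  pop 7: indeg[3]->0 | ready=[3] | order so far=[0, 2, 7]
  pop 3: indeg[4]->1; indeg[6]->0 | ready=[6] | order so far=[0, 2, 7, 3]
  pop 6: indeg[1]->1; indeg[4]->0 | ready=[4] | order so far=[0, 2, 7, 3, 6]
  pop 4: indeg[1]->0 | ready=[1] | order so far=[0, 2, 7, 3, 6, 4]
  pop 1: indeg[5]->0 | ready=[5] | order so far=[0, 2, 7, 3, 6, 4, 1]
  pop 5: no out-edges | ready=[] | order so far=[0, 2, 7, 3, 6, 4, 1, 5]
  Result: [0, 2, 7, 3, 6, 4, 1, 5]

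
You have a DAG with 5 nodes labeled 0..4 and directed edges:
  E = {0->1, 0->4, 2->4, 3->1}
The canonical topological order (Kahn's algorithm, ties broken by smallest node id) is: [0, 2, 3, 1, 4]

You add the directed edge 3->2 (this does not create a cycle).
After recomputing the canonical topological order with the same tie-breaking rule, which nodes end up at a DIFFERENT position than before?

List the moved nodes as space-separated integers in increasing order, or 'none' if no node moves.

Old toposort: [0, 2, 3, 1, 4]
Added edge 3->2
Recompute Kahn (smallest-id tiebreak):
  initial in-degrees: [0, 2, 1, 0, 2]
  ready (indeg=0): [0, 3]
  pop 0: indeg[1]->1; indeg[4]->1 | ready=[3] | order so far=[0]
  pop 3: indeg[1]->0; indeg[2]->0 | ready=[1, 2] | order so far=[0, 3]
  pop 1: no out-edges | ready=[2] | order so far=[0, 3, 1]
  pop 2: indeg[4]->0 | ready=[4] | order so far=[0, 3, 1, 2]
  pop 4: no out-edges | ready=[] | order so far=[0, 3, 1, 2, 4]
New canonical toposort: [0, 3, 1, 2, 4]
Compare positions:
  Node 0: index 0 -> 0 (same)
  Node 1: index 3 -> 2 (moved)
  Node 2: index 1 -> 3 (moved)
  Node 3: index 2 -> 1 (moved)
  Node 4: index 4 -> 4 (same)
Nodes that changed position: 1 2 3

Answer: 1 2 3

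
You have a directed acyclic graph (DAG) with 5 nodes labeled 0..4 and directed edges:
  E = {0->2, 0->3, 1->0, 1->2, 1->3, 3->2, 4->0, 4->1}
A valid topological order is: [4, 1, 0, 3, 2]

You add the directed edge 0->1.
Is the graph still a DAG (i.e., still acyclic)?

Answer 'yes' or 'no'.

Given toposort: [4, 1, 0, 3, 2]
Position of 0: index 2; position of 1: index 1
New edge 0->1: backward (u after v in old order)
Backward edge: old toposort is now invalid. Check if this creates a cycle.
Does 1 already reach 0? Reachable from 1: [0, 1, 2, 3]. YES -> cycle!
Still a DAG? no

Answer: no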